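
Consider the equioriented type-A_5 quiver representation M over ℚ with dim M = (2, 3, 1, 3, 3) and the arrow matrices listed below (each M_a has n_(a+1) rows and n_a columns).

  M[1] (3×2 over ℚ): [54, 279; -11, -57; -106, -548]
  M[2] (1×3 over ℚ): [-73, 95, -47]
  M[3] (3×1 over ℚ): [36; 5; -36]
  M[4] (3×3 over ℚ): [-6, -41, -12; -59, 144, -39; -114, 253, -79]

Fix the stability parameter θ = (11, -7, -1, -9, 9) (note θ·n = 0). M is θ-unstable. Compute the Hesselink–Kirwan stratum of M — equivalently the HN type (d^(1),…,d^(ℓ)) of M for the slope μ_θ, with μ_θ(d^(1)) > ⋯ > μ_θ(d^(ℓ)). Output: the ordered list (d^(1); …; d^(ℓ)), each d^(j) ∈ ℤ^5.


Interval decomposition of M: I[1,2], I[1,5], I[2,2], I[4,5]^2.
HN type (ℓ=5): μ^(1)=9; μ^(2)=2; μ^(3)=-3/2; μ^(4)=-7; μ^(5)=-9

((0, 0, 0, 0, 3); (1, 1, 0, 0, 0); (1, 1, 1, 1, 0); (0, 1, 0, 0, 0); (0, 0, 0, 2, 0))


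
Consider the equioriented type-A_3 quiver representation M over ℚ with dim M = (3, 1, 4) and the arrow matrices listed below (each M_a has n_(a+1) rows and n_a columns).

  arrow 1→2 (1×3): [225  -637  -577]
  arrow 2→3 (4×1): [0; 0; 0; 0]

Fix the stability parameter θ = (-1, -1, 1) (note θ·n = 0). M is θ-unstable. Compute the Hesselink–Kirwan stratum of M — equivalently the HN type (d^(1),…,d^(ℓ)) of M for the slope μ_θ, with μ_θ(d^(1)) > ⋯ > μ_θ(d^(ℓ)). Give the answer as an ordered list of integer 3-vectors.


Via rank(M_{q-1}∘⋯∘M_p): M ≅ I[1,1]^2, I[1,2], I[3,3]^4.
μ_θ-semistable layers: μ^(1)=1; μ^(2)=-1

((0, 0, 4); (3, 1, 0))


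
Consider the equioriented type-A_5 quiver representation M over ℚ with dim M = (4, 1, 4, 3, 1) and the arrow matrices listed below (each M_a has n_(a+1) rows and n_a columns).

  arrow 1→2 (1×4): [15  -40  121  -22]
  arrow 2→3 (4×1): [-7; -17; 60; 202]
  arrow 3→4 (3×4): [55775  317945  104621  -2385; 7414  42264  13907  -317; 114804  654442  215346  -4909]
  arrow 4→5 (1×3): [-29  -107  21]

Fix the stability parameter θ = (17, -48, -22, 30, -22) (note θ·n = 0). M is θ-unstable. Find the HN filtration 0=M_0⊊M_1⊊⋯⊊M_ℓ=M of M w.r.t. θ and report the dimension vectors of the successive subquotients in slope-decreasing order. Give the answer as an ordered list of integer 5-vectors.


Interval decomposition of M: I[1,1]^3, I[1,3], I[3,4]^2, I[3,5].
HN type (ℓ=5): μ^(1)=30; μ^(2)=17; μ^(3)=4; μ^(4)=-53/3; μ^(5)=-22

((0, 0, 0, 2, 0); (3, 0, 0, 0, 0); (0, 0, 0, 1, 1); (1, 1, 1, 0, 0); (0, 0, 3, 0, 0))


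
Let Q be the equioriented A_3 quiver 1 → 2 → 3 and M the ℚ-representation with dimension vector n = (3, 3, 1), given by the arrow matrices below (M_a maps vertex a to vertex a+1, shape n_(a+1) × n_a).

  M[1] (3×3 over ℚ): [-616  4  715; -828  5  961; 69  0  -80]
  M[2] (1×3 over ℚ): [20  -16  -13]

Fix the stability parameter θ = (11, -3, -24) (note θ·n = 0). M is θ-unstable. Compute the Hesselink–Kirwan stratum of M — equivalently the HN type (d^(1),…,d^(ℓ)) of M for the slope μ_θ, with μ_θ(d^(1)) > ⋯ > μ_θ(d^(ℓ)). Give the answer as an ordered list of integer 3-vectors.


Interval decomposition of M: I[1,2]^2, I[1,3].
HN type (ℓ=2): μ^(1)=4; μ^(2)=-16/3

((2, 2, 0); (1, 1, 1))


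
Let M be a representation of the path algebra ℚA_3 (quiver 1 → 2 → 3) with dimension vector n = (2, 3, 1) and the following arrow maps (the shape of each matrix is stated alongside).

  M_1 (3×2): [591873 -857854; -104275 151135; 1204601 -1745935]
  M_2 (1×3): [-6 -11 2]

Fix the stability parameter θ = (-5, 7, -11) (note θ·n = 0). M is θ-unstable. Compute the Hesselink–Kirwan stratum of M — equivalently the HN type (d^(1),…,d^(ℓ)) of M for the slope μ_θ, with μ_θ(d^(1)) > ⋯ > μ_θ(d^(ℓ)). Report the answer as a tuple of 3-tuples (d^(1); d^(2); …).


Interval decomposition of M: I[1,2], I[1,3], I[2,2].
HN type (ℓ=3): μ^(1)=7; μ^(2)=-2; μ^(3)=-5

((0, 2, 0); (0, 1, 1); (2, 0, 0))


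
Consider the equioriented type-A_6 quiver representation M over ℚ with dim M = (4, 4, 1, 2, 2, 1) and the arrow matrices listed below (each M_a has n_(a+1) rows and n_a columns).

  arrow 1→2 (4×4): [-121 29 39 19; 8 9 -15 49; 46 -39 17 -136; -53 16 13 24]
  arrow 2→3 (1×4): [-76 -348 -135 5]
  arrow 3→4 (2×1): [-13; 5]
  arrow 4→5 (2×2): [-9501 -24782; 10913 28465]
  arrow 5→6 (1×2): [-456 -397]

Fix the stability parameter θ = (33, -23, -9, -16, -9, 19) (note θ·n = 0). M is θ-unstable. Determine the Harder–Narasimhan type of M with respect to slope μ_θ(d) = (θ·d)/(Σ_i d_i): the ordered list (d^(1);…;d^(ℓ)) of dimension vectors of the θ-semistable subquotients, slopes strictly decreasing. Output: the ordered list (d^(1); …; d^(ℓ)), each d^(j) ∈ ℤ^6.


Barcode: M ≅ I[1,2]^3, I[1,5], I[4,6]. HN layers by μ_θ (5 steps, strictly decreasing):
  μ^(1)=19; μ^(2)=5; μ^(3)=-24/5; μ^(4)=-9; μ^(5)=-16

((0, 0, 0, 0, 0, 1); (3, 3, 0, 0, 0, 0); (1, 1, 1, 1, 1, 0); (0, 0, 0, 0, 1, 0); (0, 0, 0, 1, 0, 0))


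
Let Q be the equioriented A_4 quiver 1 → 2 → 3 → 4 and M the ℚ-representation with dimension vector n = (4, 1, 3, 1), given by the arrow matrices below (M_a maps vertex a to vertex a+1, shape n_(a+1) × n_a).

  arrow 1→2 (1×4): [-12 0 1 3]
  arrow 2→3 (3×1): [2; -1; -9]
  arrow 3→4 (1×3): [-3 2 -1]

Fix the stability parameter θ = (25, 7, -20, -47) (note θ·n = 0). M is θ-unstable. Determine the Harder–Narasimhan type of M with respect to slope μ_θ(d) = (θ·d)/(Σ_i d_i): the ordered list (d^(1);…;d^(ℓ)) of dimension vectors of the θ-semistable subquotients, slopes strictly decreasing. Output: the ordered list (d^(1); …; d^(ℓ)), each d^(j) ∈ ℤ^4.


Via rank(M_{q-1}∘⋯∘M_p): M ≅ I[1,1]^3, I[1,4], I[3,3]^2.
μ_θ-semistable layers: μ^(1)=25; μ^(2)=-35/4; μ^(3)=-20

((3, 0, 0, 0); (1, 1, 1, 1); (0, 0, 2, 0))


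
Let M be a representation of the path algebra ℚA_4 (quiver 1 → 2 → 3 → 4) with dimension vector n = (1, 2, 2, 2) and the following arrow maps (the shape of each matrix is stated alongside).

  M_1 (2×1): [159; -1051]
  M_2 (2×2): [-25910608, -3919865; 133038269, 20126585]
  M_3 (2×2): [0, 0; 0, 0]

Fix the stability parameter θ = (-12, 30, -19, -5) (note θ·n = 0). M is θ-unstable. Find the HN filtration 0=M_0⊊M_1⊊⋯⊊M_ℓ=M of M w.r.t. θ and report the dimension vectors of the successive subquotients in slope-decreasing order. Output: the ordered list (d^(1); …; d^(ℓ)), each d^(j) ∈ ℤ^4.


Via rank(M_{q-1}∘⋯∘M_p): M ≅ I[1,3], I[2,3], I[4,4]^2.
μ_θ-semistable layers: μ^(1)=11/2; μ^(2)=-5; μ^(3)=-12

((0, 2, 2, 0); (0, 0, 0, 2); (1, 0, 0, 0))


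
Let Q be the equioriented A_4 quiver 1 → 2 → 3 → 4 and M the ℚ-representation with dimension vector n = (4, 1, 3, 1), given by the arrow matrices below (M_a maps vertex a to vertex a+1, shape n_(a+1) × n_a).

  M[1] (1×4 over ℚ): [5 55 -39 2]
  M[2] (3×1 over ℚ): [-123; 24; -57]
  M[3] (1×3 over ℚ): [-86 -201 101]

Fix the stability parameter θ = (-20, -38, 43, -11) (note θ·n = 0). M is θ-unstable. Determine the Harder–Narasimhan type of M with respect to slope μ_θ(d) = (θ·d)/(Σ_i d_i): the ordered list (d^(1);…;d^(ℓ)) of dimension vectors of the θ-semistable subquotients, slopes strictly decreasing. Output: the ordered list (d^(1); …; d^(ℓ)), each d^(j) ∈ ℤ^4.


Interval decomposition of M: I[1,1]^3, I[1,4], I[3,3]^2.
HN type (ℓ=4): μ^(1)=43; μ^(2)=16; μ^(3)=-20; μ^(4)=-29

((0, 0, 2, 0); (0, 0, 1, 1); (3, 0, 0, 0); (1, 1, 0, 0))


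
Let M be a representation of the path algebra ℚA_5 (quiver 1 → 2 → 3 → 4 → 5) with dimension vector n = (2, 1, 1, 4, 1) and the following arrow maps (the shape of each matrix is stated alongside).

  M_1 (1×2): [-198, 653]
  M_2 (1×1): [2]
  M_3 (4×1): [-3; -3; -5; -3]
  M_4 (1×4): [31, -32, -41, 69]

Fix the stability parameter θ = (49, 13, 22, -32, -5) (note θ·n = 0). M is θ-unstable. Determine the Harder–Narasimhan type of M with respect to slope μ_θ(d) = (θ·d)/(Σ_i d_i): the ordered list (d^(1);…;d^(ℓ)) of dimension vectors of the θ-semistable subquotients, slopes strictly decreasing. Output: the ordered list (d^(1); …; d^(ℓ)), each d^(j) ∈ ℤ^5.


Via rank(M_{q-1}∘⋯∘M_p): M ≅ I[1,1], I[1,5], I[4,4]^3.
μ_θ-semistable layers: μ^(1)=49; μ^(2)=47/5; μ^(3)=-32

((1, 0, 0, 0, 0); (1, 1, 1, 1, 1); (0, 0, 0, 3, 0))


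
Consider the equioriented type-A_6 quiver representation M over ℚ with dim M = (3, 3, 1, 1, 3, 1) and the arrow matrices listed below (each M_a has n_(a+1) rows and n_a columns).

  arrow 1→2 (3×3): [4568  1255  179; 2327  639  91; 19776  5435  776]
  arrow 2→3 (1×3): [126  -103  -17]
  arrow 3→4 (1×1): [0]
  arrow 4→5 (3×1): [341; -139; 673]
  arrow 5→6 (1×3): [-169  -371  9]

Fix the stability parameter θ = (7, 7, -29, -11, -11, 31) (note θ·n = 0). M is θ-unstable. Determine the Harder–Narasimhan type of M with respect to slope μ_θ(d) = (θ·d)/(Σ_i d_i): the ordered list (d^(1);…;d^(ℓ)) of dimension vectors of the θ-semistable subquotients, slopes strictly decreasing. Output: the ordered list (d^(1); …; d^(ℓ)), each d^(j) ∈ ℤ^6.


Interval decomposition of M: I[1,2]^2, I[1,3], I[4,6], I[5,5]^2.
HN type (ℓ=4): μ^(1)=31; μ^(2)=7; μ^(3)=-5; μ^(4)=-11

((0, 0, 0, 0, 0, 1); (2, 2, 0, 0, 0, 0); (1, 1, 1, 0, 0, 0); (0, 0, 0, 1, 3, 0))


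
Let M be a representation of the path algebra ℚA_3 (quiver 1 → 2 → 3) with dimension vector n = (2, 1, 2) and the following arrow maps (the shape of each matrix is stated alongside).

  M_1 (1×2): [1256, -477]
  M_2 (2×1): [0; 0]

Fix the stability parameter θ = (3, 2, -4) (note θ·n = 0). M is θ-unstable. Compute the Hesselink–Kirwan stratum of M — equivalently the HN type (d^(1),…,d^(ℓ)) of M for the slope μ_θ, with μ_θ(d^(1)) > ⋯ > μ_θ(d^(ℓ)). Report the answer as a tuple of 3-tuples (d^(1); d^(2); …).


Interval decomposition of M: I[1,1], I[1,2], I[3,3]^2.
HN type (ℓ=3): μ^(1)=3; μ^(2)=5/2; μ^(3)=-4

((1, 0, 0); (1, 1, 0); (0, 0, 2))


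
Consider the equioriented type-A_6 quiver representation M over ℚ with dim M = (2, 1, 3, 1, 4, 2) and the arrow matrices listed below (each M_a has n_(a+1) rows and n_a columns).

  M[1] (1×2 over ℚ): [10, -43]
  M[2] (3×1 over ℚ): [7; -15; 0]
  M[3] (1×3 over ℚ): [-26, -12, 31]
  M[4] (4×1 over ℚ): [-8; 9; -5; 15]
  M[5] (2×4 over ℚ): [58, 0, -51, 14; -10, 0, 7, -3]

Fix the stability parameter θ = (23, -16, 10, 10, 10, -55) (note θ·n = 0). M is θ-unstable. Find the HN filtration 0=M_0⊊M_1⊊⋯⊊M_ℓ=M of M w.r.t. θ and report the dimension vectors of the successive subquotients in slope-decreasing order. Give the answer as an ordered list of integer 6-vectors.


Barcode: M ≅ I[1,1], I[1,6], I[3,3]^2, I[5,5]^2, I[5,6]. HN layers by μ_θ (4 steps, strictly decreasing):
  μ^(1)=23; μ^(2)=10; μ^(3)=-3; μ^(4)=-45/2

((1, 0, 0, 0, 0, 0); (0, 0, 2, 0, 2, 0); (1, 1, 1, 1, 1, 1); (0, 0, 0, 0, 1, 1))


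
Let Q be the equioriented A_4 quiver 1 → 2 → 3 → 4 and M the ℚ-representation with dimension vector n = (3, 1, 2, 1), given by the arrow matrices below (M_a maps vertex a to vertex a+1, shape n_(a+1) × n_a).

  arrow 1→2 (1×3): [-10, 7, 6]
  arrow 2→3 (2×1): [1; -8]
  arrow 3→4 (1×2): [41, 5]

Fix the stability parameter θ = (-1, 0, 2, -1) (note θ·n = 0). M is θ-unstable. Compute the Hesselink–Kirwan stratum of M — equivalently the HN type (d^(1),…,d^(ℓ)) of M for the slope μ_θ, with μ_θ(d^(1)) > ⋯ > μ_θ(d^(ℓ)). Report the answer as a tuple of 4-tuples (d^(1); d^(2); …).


Interval decomposition of M: I[1,1]^2, I[1,4], I[3,3].
HN type (ℓ=4): μ^(1)=2; μ^(2)=1/2; μ^(3)=0; μ^(4)=-1

((0, 0, 1, 0); (0, 0, 1, 1); (0, 1, 0, 0); (3, 0, 0, 0))


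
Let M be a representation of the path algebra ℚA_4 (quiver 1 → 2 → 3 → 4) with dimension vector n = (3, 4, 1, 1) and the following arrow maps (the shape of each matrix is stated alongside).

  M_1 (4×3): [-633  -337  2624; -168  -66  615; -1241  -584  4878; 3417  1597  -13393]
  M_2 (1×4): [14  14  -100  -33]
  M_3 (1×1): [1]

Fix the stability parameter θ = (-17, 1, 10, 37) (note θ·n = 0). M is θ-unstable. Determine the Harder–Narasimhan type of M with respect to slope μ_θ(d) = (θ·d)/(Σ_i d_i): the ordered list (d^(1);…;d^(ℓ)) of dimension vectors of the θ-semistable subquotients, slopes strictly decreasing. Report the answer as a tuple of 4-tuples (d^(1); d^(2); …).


Via rank(M_{q-1}∘⋯∘M_p): M ≅ I[1,2]^2, I[1,4], I[2,2].
μ_θ-semistable layers: μ^(1)=37; μ^(2)=10; μ^(3)=1; μ^(4)=-17

((0, 0, 0, 1); (0, 0, 1, 0); (0, 4, 0, 0); (3, 0, 0, 0))


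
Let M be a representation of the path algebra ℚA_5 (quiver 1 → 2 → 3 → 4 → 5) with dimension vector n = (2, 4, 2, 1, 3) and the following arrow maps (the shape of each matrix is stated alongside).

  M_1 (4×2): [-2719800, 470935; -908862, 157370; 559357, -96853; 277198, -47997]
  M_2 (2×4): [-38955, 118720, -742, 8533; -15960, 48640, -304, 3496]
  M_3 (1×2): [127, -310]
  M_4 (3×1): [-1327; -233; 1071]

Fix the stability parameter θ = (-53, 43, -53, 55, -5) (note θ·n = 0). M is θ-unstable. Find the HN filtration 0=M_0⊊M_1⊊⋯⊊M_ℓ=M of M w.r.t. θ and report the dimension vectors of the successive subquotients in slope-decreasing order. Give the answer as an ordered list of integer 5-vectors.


Via rank(M_{q-1}∘⋯∘M_p): M ≅ I[1,2]^2, I[2,2], I[2,5], I[3,3], I[5,5]^2.
μ_θ-semistable layers: μ^(1)=43; μ^(2)=25; μ^(3)=-5; μ^(4)=-53

((0, 3, 0, 0, 0); (0, 0, 0, 1, 1); (0, 1, 1, 0, 2); (2, 0, 1, 0, 0))


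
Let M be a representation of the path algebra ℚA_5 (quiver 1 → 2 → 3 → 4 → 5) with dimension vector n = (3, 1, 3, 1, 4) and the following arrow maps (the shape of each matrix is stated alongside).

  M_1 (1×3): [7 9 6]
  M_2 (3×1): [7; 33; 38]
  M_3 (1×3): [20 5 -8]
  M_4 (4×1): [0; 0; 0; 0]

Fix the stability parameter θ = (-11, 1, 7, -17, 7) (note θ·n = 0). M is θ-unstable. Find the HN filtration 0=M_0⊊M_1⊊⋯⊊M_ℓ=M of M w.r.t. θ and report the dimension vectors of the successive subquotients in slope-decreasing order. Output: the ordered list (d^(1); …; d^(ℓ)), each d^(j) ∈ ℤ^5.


Interval decomposition of M: I[1,1]^2, I[1,4], I[3,3]^2, I[5,5]^4.
HN type (ℓ=3): μ^(1)=7; μ^(2)=-3; μ^(3)=-11

((0, 0, 2, 0, 4); (0, 1, 1, 1, 0); (3, 0, 0, 0, 0))


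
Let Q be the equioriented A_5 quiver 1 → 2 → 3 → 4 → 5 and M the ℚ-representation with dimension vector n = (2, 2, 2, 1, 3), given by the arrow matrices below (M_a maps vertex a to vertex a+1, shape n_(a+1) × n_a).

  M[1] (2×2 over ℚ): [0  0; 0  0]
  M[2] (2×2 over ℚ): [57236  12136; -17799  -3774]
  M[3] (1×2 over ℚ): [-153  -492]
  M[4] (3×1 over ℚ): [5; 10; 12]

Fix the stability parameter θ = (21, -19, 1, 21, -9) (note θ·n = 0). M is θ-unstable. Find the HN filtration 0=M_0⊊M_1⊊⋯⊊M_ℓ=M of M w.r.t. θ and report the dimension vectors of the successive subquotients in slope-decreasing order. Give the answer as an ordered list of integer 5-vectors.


Via rank(M_{q-1}∘⋯∘M_p): M ≅ I[1,1]^2, I[2,2], I[2,3], I[3,5], I[5,5]^2.
μ_θ-semistable layers: μ^(1)=21; μ^(2)=6; μ^(3)=1; μ^(4)=-9; μ^(5)=-19

((2, 0, 0, 0, 0); (0, 0, 0, 1, 1); (0, 0, 2, 0, 0); (0, 0, 0, 0, 2); (0, 2, 0, 0, 0))


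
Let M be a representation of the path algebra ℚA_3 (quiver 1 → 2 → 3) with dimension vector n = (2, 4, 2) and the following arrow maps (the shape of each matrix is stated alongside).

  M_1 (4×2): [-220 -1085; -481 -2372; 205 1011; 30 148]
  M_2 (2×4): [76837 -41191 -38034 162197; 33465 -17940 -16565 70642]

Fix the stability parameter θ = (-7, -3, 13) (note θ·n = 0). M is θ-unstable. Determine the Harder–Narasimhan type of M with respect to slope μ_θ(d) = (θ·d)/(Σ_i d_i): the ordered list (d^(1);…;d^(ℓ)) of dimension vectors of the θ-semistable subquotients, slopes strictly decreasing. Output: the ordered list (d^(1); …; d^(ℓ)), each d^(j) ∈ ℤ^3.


Via rank(M_{q-1}∘⋯∘M_p): M ≅ I[1,3]^2, I[2,2]^2.
μ_θ-semistable layers: μ^(1)=13; μ^(2)=-3; μ^(3)=-7

((0, 0, 2); (0, 4, 0); (2, 0, 0))


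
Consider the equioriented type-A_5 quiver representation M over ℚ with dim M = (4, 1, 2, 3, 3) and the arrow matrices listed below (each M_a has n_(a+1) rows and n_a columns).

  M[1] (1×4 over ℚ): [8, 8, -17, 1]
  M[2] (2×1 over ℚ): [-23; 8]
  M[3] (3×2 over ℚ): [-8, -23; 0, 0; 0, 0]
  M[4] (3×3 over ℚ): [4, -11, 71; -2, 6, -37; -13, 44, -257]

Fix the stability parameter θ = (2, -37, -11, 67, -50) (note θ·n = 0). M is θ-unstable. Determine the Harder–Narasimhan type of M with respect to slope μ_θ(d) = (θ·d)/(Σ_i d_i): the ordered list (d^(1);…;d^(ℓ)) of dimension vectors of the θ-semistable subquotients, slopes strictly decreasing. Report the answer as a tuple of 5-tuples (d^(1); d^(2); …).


Barcode: M ≅ I[1,1]^3, I[1,3], I[3,5], I[4,5]^2. HN layers by μ_θ (4 steps, strictly decreasing):
  μ^(1)=17/2; μ^(2)=2; μ^(3)=-11; μ^(4)=-35/2

((0, 0, 0, 3, 3); (3, 0, 0, 0, 0); (0, 0, 2, 0, 0); (1, 1, 0, 0, 0))


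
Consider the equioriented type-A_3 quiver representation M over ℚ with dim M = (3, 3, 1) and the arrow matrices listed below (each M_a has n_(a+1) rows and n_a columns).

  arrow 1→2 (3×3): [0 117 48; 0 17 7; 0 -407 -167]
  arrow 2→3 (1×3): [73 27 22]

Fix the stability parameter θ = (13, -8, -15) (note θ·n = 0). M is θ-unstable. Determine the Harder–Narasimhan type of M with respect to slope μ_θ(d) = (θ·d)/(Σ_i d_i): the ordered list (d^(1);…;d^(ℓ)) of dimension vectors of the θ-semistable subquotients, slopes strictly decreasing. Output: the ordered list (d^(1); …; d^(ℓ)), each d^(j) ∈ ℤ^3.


Via rank(M_{q-1}∘⋯∘M_p): M ≅ I[1,1], I[1,2], I[1,3], I[2,2].
μ_θ-semistable layers: μ^(1)=13; μ^(2)=5/2; μ^(3)=-10/3; μ^(4)=-8

((1, 0, 0); (1, 1, 0); (1, 1, 1); (0, 1, 0))


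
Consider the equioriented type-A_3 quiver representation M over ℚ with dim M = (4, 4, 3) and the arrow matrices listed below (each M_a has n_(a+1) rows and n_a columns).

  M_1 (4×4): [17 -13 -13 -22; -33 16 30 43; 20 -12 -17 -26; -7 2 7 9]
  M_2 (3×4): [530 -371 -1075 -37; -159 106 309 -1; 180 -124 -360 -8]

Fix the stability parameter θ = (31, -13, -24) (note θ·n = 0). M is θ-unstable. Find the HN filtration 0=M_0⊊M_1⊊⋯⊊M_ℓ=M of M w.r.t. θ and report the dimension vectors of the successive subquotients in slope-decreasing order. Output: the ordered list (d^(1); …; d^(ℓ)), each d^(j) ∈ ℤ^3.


Via rank(M_{q-1}∘⋯∘M_p): M ≅ I[1,1], I[1,2], I[1,3]^2, I[2,2], I[3,3].
μ_θ-semistable layers: μ^(1)=31; μ^(2)=9; μ^(3)=-2; μ^(4)=-13; μ^(5)=-24

((1, 0, 0); (1, 1, 0); (2, 2, 2); (0, 1, 0); (0, 0, 1))


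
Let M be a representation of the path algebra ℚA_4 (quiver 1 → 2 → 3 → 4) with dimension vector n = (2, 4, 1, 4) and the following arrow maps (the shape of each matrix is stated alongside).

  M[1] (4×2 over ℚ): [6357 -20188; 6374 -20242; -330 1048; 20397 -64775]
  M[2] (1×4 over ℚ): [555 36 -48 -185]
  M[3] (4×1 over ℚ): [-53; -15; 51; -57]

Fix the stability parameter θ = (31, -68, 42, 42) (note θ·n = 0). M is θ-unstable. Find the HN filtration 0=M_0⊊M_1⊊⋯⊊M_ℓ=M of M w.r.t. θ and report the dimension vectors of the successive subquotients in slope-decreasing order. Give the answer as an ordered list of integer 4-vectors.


Interval decomposition of M: I[1,2], I[1,4], I[2,2]^2, I[4,4]^3.
HN type (ℓ=3): μ^(1)=42; μ^(2)=-37/2; μ^(3)=-68

((0, 0, 1, 4); (2, 2, 0, 0); (0, 2, 0, 0))


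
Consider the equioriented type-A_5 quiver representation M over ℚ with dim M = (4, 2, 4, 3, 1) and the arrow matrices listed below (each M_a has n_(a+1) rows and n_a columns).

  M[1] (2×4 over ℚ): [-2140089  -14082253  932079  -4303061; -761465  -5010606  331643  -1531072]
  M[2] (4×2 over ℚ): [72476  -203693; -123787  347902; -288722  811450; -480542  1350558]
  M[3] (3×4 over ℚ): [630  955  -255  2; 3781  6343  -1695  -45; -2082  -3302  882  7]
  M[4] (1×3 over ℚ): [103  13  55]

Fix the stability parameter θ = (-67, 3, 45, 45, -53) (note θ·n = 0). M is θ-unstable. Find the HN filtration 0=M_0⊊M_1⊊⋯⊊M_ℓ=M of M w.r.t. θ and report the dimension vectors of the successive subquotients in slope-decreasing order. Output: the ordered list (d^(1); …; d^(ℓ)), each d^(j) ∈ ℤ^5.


Barcode: M ≅ I[1,1]^2, I[1,4], I[1,5], I[3,3], I[3,4]. HN layers by μ_θ (4 steps, strictly decreasing):
  μ^(1)=45; μ^(2)=37/3; μ^(3)=3; μ^(4)=-67

((0, 0, 3, 2, 0); (0, 0, 1, 1, 1); (0, 2, 0, 0, 0); (4, 0, 0, 0, 0))


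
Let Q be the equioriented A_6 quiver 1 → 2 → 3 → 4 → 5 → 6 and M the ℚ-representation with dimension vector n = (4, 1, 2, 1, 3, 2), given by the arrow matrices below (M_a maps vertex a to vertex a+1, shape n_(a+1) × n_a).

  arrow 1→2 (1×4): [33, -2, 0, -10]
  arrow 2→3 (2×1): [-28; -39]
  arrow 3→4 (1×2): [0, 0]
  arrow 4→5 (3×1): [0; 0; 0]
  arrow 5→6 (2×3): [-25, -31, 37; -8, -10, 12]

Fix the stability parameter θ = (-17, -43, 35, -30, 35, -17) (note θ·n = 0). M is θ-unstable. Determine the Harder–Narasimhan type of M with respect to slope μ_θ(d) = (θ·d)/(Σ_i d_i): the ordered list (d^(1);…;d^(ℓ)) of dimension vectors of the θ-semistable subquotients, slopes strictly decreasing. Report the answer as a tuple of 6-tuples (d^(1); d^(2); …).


Barcode: M ≅ I[1,1]^3, I[1,3], I[3,3], I[4,4], I[5,5], I[5,6]^2. HN layers by μ_θ (4 steps, strictly decreasing):
  μ^(1)=35; μ^(2)=9; μ^(3)=-17; μ^(4)=-30

((0, 0, 2, 0, 1, 0); (0, 0, 0, 0, 2, 2); (3, 0, 0, 0, 0, 0); (1, 1, 0, 1, 0, 0))


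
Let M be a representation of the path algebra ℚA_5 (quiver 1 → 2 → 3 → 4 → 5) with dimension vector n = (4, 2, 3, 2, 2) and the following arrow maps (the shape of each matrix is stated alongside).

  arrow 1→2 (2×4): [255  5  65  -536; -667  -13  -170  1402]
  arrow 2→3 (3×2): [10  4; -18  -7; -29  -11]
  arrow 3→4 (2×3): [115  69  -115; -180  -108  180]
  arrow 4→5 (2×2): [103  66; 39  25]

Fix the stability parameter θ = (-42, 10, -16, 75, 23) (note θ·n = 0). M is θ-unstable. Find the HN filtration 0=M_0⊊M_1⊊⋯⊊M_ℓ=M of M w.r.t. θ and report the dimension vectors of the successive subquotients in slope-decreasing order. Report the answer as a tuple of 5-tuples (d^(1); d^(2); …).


Interval decomposition of M: I[1,1]^2, I[1,3], I[1,5], I[3,3], I[4,5].
HN type (ℓ=4): μ^(1)=49; μ^(2)=-3; μ^(3)=-16; μ^(4)=-42

((0, 0, 0, 2, 2); (0, 2, 2, 0, 0); (0, 0, 1, 0, 0); (4, 0, 0, 0, 0))


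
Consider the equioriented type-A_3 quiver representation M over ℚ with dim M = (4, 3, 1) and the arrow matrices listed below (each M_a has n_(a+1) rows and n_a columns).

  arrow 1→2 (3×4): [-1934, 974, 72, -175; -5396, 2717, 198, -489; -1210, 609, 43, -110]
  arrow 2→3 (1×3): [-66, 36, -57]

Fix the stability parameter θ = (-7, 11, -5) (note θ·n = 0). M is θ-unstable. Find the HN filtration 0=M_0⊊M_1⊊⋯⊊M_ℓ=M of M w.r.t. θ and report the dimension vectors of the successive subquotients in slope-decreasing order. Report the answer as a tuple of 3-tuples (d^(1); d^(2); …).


Barcode: M ≅ I[1,1], I[1,2]^2, I[1,3]. HN layers by μ_θ (3 steps, strictly decreasing):
  μ^(1)=11; μ^(2)=3; μ^(3)=-7

((0, 2, 0); (0, 1, 1); (4, 0, 0))


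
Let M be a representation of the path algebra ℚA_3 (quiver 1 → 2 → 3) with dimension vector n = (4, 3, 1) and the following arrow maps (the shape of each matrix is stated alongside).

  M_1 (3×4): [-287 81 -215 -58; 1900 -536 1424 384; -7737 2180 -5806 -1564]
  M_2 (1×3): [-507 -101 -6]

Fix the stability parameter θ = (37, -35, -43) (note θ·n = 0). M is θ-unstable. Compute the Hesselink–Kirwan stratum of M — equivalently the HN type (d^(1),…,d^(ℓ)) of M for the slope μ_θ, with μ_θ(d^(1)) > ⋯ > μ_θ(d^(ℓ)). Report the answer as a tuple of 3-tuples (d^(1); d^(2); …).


Barcode: M ≅ I[1,1]^2, I[1,2], I[1,3], I[2,2]. HN layers by μ_θ (4 steps, strictly decreasing):
  μ^(1)=37; μ^(2)=1; μ^(3)=-41/3; μ^(4)=-35

((2, 0, 0); (1, 1, 0); (1, 1, 1); (0, 1, 0))


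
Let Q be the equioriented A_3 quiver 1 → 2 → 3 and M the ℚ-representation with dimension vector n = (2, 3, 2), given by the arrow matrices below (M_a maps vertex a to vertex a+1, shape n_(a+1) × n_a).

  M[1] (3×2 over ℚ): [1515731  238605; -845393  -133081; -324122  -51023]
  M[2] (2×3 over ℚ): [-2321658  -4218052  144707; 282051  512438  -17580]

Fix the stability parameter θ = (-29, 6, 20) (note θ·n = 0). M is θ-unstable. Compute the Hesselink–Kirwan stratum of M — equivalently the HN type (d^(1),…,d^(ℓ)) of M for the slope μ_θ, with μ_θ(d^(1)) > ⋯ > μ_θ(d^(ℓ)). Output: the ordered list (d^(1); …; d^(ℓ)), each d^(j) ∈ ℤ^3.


Barcode: M ≅ I[1,3]^2, I[2,2]. HN layers by μ_θ (3 steps, strictly decreasing):
  μ^(1)=20; μ^(2)=6; μ^(3)=-29

((0, 0, 2); (0, 3, 0); (2, 0, 0))


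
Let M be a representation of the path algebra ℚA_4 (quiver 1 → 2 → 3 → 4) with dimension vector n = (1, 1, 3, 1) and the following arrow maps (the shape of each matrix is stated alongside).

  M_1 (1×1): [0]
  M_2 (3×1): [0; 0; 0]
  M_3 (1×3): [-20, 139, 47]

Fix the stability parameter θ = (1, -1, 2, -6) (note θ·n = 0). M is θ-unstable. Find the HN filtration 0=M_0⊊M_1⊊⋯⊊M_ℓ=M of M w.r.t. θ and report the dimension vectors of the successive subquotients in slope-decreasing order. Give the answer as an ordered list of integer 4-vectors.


Via rank(M_{q-1}∘⋯∘M_p): M ≅ I[1,1], I[2,2], I[3,3]^2, I[3,4].
μ_θ-semistable layers: μ^(1)=2; μ^(2)=1; μ^(3)=-1; μ^(4)=-2

((0, 0, 2, 0); (1, 0, 0, 0); (0, 1, 0, 0); (0, 0, 1, 1))


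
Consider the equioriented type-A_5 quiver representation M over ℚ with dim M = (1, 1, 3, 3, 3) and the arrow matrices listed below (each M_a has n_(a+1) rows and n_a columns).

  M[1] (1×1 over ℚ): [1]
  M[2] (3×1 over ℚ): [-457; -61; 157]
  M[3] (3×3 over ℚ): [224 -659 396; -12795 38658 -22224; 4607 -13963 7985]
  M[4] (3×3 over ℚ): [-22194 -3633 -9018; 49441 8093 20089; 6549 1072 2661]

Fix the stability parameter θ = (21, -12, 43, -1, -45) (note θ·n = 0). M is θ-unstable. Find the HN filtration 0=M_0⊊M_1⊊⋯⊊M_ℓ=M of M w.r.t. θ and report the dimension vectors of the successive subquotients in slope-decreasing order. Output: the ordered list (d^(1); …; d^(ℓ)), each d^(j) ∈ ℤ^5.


Barcode: M ≅ I[1,5], I[3,4], I[3,5], I[5,5]. HN layers by μ_θ (4 steps, strictly decreasing):
  μ^(1)=21; μ^(2)=6/5; μ^(3)=-1; μ^(4)=-45

((0, 0, 1, 1, 0); (1, 1, 1, 1, 1); (0, 0, 1, 1, 1); (0, 0, 0, 0, 1))


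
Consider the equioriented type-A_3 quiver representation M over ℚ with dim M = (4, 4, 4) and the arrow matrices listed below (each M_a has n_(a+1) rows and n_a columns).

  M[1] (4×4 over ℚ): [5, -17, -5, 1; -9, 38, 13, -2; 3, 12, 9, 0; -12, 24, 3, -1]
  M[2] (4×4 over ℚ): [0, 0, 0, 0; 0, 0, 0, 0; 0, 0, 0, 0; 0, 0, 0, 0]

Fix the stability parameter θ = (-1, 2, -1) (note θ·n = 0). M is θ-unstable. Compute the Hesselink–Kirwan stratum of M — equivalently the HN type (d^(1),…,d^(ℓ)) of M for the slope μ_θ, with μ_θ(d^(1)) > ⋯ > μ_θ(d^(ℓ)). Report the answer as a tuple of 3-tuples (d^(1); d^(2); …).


Via rank(M_{q-1}∘⋯∘M_p): M ≅ I[1,1], I[1,2]^3, I[2,2], I[3,3]^4.
μ_θ-semistable layers: μ^(1)=2; μ^(2)=-1

((0, 4, 0); (4, 0, 4))


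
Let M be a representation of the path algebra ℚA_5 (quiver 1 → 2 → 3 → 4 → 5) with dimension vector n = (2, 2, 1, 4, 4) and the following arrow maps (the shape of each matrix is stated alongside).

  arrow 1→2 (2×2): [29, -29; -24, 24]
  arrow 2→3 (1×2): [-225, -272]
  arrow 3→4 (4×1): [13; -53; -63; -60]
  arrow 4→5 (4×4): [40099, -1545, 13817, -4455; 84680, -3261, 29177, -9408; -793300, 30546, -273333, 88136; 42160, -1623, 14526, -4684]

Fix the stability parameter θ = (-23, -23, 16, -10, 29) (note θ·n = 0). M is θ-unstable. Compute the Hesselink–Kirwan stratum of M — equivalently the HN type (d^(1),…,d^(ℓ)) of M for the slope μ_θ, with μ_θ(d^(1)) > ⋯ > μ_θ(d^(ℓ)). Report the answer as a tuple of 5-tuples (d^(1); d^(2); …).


Interval decomposition of M: I[1,1], I[1,5], I[2,2], I[4,4], I[4,5]^2, I[5,5].
HN type (ℓ=4): μ^(1)=29; μ^(2)=3; μ^(3)=-10; μ^(4)=-23

((0, 0, 0, 0, 4); (0, 0, 1, 1, 0); (0, 0, 0, 3, 0); (2, 2, 0, 0, 0))


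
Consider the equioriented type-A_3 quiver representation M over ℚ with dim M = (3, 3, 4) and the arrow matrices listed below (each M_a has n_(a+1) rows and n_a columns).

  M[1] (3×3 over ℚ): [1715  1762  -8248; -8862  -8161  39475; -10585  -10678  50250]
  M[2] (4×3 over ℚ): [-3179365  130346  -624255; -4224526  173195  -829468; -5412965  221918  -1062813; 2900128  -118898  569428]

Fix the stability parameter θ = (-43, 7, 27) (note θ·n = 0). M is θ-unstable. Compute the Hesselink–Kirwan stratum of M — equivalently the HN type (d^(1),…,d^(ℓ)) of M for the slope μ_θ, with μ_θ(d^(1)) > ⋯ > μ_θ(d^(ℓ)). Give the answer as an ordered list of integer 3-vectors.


Barcode: M ≅ I[1,3]^3, I[3,3]. HN layers by μ_θ (3 steps, strictly decreasing):
  μ^(1)=27; μ^(2)=7; μ^(3)=-43

((0, 0, 4); (0, 3, 0); (3, 0, 0))


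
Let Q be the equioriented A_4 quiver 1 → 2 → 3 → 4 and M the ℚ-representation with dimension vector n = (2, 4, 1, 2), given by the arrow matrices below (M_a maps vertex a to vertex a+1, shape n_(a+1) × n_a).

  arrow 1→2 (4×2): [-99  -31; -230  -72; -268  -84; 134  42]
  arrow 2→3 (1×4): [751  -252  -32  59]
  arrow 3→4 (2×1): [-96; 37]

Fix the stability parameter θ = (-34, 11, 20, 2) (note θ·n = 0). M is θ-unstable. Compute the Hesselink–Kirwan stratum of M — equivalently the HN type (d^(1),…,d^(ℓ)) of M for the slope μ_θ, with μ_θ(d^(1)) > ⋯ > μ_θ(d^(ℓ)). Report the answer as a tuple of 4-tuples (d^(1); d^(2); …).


Via rank(M_{q-1}∘⋯∘M_p): M ≅ I[1,2], I[1,4], I[2,2]^2, I[4,4].
μ_θ-semistable layers: μ^(1)=11; μ^(2)=2; μ^(3)=-34

((0, 4, 1, 1); (0, 0, 0, 1); (2, 0, 0, 0))


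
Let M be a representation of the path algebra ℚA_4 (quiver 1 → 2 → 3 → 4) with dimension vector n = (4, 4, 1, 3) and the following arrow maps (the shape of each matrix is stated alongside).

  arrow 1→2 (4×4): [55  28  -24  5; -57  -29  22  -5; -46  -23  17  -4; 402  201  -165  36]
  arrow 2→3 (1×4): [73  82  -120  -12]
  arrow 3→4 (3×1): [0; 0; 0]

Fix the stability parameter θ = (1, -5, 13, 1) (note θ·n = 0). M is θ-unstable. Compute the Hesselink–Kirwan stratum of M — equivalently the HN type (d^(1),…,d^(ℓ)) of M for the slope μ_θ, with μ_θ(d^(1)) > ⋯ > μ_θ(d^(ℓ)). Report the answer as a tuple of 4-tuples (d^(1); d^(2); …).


Interval decomposition of M: I[1,1], I[1,2]^2, I[1,3], I[2,2], I[4,4]^3.
HN type (ℓ=4): μ^(1)=13; μ^(2)=1; μ^(3)=-2; μ^(4)=-5

((0, 0, 1, 0); (1, 0, 0, 3); (3, 3, 0, 0); (0, 1, 0, 0))


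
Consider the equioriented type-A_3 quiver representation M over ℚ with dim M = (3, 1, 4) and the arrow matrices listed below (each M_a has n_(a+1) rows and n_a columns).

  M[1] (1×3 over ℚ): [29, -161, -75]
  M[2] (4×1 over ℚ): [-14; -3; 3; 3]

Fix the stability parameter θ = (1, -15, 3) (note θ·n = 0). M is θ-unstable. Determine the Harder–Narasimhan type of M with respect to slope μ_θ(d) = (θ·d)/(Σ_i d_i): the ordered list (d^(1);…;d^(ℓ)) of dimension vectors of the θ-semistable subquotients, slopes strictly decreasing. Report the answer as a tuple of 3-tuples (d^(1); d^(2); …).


Via rank(M_{q-1}∘⋯∘M_p): M ≅ I[1,1]^2, I[1,3], I[3,3]^3.
μ_θ-semistable layers: μ^(1)=3; μ^(2)=1; μ^(3)=-7

((0, 0, 4); (2, 0, 0); (1, 1, 0))


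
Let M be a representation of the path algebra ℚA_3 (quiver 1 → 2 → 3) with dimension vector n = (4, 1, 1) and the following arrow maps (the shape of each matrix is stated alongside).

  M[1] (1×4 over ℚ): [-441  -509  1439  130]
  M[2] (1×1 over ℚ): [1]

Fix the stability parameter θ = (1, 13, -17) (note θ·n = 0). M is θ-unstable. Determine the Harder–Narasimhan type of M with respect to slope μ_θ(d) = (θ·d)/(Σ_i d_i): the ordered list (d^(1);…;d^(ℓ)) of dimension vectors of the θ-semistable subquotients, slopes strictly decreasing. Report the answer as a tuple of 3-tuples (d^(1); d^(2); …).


Via rank(M_{q-1}∘⋯∘M_p): M ≅ I[1,1]^3, I[1,3].
μ_θ-semistable layers: μ^(1)=1; μ^(2)=-1

((3, 0, 0); (1, 1, 1))


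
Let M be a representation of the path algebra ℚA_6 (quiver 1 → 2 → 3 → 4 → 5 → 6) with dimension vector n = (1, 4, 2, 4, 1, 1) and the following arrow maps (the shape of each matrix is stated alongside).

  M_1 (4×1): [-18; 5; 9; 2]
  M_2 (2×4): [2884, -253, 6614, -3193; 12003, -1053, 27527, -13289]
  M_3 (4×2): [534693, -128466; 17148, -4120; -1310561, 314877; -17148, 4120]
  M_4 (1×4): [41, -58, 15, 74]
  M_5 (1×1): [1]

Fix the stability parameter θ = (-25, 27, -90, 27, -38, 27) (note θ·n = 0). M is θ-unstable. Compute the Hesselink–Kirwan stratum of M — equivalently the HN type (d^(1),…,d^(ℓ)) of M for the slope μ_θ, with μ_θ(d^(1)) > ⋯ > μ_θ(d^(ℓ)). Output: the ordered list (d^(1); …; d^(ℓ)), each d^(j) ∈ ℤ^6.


Barcode: M ≅ I[1,4], I[2,2]^2, I[2,6], I[4,4]^2. HN layers by μ_θ (4 steps, strictly decreasing):
  μ^(1)=27; μ^(2)=-11/2; μ^(3)=-88/3; μ^(4)=-63/2

((0, 2, 0, 3, 0, 1); (0, 0, 0, 1, 1, 0); (1, 1, 1, 0, 0, 0); (0, 1, 1, 0, 0, 0))


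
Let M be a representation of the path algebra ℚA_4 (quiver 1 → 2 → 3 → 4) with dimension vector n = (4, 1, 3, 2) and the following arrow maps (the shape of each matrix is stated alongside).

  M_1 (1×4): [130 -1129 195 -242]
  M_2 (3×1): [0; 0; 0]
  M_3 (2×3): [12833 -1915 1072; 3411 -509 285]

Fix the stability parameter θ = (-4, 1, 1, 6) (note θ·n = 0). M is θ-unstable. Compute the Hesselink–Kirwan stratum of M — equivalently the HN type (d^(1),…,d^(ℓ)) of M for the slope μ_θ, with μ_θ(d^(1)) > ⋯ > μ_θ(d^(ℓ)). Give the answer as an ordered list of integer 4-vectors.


Via rank(M_{q-1}∘⋯∘M_p): M ≅ I[1,1]^3, I[1,2], I[3,3], I[3,4]^2.
μ_θ-semistable layers: μ^(1)=6; μ^(2)=1; μ^(3)=-4

((0, 0, 0, 2); (0, 1, 3, 0); (4, 0, 0, 0))


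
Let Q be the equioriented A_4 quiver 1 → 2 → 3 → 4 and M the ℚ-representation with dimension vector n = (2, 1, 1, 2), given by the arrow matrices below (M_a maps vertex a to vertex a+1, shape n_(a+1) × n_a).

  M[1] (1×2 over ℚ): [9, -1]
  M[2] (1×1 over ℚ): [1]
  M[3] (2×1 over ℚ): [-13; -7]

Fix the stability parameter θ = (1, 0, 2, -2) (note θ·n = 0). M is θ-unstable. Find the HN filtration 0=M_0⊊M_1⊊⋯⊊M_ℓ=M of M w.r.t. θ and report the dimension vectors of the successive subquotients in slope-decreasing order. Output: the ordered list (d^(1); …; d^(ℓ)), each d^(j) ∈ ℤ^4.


Barcode: M ≅ I[1,1], I[1,4], I[4,4]. HN layers by μ_θ (3 steps, strictly decreasing):
  μ^(1)=1; μ^(2)=1/4; μ^(3)=-2

((1, 0, 0, 0); (1, 1, 1, 1); (0, 0, 0, 1))


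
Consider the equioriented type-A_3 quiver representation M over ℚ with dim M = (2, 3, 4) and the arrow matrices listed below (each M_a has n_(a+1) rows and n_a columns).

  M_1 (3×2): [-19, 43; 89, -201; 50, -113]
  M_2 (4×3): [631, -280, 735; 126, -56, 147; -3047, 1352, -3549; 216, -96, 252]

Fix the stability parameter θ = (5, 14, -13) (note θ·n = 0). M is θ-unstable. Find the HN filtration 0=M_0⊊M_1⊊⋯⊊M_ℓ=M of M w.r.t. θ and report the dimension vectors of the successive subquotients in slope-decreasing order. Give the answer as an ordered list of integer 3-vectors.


Via rank(M_{q-1}∘⋯∘M_p): M ≅ I[1,3]^2, I[2,2], I[3,3]^2.
μ_θ-semistable layers: μ^(1)=14; μ^(2)=2; μ^(3)=-13

((0, 1, 0); (2, 2, 2); (0, 0, 2))


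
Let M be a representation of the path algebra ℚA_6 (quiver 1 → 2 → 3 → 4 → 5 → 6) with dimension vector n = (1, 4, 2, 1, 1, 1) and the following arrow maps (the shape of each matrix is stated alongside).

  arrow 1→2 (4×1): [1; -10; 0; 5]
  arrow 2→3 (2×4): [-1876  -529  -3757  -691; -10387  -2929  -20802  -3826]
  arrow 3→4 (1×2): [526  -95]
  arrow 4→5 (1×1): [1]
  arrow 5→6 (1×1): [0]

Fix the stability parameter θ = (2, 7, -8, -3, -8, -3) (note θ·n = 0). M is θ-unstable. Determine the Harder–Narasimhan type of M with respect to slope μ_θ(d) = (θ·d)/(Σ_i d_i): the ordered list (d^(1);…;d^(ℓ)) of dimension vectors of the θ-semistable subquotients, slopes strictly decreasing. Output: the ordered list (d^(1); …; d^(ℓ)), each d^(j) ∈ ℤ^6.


Via rank(M_{q-1}∘⋯∘M_p): M ≅ I[1,5], I[2,2]^2, I[2,3], I[6,6].
μ_θ-semistable layers: μ^(1)=7; μ^(2)=-1/2; μ^(3)=-2; μ^(4)=-3

((0, 2, 0, 0, 0, 0); (0, 1, 1, 0, 0, 0); (1, 1, 1, 1, 1, 0); (0, 0, 0, 0, 0, 1))


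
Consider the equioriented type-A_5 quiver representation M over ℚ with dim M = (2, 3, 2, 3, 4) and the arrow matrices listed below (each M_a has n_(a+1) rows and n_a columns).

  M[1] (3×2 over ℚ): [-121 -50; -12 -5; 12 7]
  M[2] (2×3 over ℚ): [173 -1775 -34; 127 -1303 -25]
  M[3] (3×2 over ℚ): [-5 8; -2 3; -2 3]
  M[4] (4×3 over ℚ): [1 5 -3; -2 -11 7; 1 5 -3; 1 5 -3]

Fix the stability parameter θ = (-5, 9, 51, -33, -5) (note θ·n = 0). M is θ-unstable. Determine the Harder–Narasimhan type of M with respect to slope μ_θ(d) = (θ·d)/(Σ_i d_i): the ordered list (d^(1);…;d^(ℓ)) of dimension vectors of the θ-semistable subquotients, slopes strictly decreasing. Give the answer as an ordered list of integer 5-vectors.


Interval decomposition of M: I[1,4], I[1,5], I[2,2], I[4,5], I[5,5]^2.
HN type (ℓ=4): μ^(1)=9; μ^(2)=11/2; μ^(3)=-5; μ^(4)=-33

((0, 2, 1, 1, 0); (0, 1, 1, 1, 1); (2, 0, 0, 0, 3); (0, 0, 0, 1, 0))


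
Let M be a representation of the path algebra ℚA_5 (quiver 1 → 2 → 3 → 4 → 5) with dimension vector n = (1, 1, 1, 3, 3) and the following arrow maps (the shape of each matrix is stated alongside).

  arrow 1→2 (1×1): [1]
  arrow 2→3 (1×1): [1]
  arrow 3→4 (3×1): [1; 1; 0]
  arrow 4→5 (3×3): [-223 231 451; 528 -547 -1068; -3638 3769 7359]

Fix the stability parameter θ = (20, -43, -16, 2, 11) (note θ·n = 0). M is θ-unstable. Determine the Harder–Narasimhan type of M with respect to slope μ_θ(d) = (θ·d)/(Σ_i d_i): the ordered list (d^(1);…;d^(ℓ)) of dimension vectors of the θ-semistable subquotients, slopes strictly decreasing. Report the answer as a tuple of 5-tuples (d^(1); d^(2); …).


Via rank(M_{q-1}∘⋯∘M_p): M ≅ I[1,5], I[4,5]^2.
μ_θ-semistable layers: μ^(1)=11; μ^(2)=2; μ^(3)=-13

((0, 0, 0, 0, 3); (0, 0, 0, 3, 0); (1, 1, 1, 0, 0))


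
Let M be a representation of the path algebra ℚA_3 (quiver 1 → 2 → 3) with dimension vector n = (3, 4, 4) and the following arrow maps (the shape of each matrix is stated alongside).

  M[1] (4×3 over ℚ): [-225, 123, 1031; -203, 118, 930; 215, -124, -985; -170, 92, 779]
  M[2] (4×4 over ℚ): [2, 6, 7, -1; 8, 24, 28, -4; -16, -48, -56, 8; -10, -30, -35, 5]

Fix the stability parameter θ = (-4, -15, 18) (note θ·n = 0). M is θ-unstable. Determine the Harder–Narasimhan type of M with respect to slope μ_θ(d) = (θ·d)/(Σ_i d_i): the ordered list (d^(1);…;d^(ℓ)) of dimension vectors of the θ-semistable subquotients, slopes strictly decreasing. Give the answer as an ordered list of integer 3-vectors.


Interval decomposition of M: I[1,2]^2, I[1,3], I[2,2], I[3,3]^3.
HN type (ℓ=3): μ^(1)=18; μ^(2)=-19/2; μ^(3)=-15

((0, 0, 4); (3, 3, 0); (0, 1, 0))


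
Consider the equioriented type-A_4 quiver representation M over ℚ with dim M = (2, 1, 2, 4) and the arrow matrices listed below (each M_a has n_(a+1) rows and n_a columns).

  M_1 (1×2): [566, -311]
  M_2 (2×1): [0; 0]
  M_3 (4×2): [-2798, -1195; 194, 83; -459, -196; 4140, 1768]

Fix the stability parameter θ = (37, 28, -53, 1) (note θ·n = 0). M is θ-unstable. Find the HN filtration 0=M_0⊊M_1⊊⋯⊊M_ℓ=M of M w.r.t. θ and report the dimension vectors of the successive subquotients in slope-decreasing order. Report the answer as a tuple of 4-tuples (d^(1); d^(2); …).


Via rank(M_{q-1}∘⋯∘M_p): M ≅ I[1,1], I[1,2], I[3,4]^2, I[4,4]^2.
μ_θ-semistable layers: μ^(1)=37; μ^(2)=65/2; μ^(3)=1; μ^(4)=-53

((1, 0, 0, 0); (1, 1, 0, 0); (0, 0, 0, 4); (0, 0, 2, 0))
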